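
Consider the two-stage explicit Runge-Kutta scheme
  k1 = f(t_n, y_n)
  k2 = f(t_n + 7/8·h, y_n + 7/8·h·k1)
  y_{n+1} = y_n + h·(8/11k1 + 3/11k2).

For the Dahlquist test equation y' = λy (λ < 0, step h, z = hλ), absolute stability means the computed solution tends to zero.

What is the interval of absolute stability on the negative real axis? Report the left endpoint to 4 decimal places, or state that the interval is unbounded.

(-4.1905, 0).

On y'=λy, z=hλ:
  k1=λy_n ⇒ h·k1=z·y_n;  k2=λ(1+7/8z)y_n ⇒ h·k2=z(1+7/8z)y_n
  y_{n+1}/y_n = 1 + 8/11z + 3/11z(1+7/8z) = 1 + z + 21/88z²
  Hence R(z) = 1 + z + 21/88z².

Need |R(x)|<1, x<0.
x=-0.48: |R|=0.5750
R=1: x+21/88x²=0 ⇒ x=−88/21=-4.1905; min R=1−1/(4·21/88)=-0.0476>−1
Confirm numerically:
  x=-3.164: |R|=0.22496 <1
  x=-2.228: |R|=0.04341 <1
  x=-1.986: |R|=0.04477 <1
  x=-4.697: |R|=1.56775 >1
  x=-4.560: |R|=1.40211 >1
  x=-4.268: |R|=1.07896 >1
Interval (-4.1905, 0).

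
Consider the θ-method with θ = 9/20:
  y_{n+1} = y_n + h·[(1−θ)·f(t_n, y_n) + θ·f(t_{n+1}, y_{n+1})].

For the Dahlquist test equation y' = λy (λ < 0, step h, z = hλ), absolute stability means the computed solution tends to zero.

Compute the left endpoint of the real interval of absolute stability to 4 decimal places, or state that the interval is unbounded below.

z* = -20.0000.

On y'=λy, z=hλ:
  y_{n+1} = y_n + z·[11/20·y_n + 9/20·y_{n+1}] ⇒ (1 − 9/20z)y_{n+1} = (1 + 11/20z)y_n
  ⇒ R(z) = (1 + 11/20z)/(1 − 9/20z).

Boundary: |R(x)|=1, x<0.
x=-1.26: |R|=0.1959
R=−1: 1+11/20x = −1+9/20x ⇒ -1/10x=2 ⇒ x=2/(-1/10)=-20.0000
Confirm numerically:
  x=-17.148: |R|=0.96728 <1
  x=-14.169: |R|=0.92095 <1
  x=-13.558: |R|=0.90928 <1
  x=-12.630: |R|=0.88973 <1
  x=-20.208: |R|=1.00206 >1
  x=-20.108: |R|=1.00107 >1
  x=-20.094: |R|=1.00094 >1
Interval (-20.0000, 0).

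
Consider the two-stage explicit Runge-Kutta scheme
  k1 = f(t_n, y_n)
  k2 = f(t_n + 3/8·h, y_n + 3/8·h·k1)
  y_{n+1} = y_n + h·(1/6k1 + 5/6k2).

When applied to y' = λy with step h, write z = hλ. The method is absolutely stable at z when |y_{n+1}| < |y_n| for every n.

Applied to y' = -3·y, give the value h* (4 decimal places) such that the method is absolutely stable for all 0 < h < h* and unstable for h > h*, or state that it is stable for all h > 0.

On y'=λy, z=hλ:
  k1=λy_n ⇒ h·k1=z·y_n;  k2=λ(1+3/8z)y_n ⇒ h·k2=z(1+3/8z)y_n
  y_{n+1}/y_n = 1 + 1/6z + 5/6z(1+3/8z) = 1 + z + 5/16z²
  R(z) = 1 + z + 5/16z².

Find x<0 with |R(x)|<1.
x=-1.64: |R|=0.2005
R=1: x+5/16x²=0 ⇒ x=−16/5=-3.2000; min R=1−1/(4·5/16)=0.2000>−1
Confirm numerically:
  x=-3.038: |R|=0.84620 <1
  x=-2.901: |R|=0.72894 <1
  x=-2.590: |R|=0.50628 <1
  x=-1.921: |R|=0.23220 <1
  x=-3.626: |R|=1.48271 >1
  x=-3.275: |R|=1.07676 >1
Stable set (-3.2000, 0).

(-3.2000,0); λ=-3 ⇒ h* = (16/5)/3 = 1.0667.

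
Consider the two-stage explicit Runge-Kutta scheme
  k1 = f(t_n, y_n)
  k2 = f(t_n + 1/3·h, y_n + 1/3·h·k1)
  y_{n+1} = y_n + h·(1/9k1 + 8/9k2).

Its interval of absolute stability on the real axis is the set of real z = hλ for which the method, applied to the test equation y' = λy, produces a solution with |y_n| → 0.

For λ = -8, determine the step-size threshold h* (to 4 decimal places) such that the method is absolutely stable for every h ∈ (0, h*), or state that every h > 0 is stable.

(-3.3750,0); λ=-8 ⇒ h* = (27/8)/8 = 0.4219.

Set f=λy, z=hλ:
  k1=λy_n ⇒ h·k1=z·y_n;  k2=λ(1+1/3z)y_n ⇒ h·k2=z(1+1/3z)y_n
  y_{n+1}/y_n = 1 + 1/9z + 8/9z(1+1/3z) = 1 + z + 8/27z²
  Hence R(z) = 1 + z + 8/27z².

Need |R(x)|<1, x<0.
x=-0.63: |R|=0.4876
R=1: x+8/27x²=0 ⇒ x=−27/8=-3.3750; min R=1−1/(4·8/27)=0.1562>−1
Confirm numerically:
  x=-3.213: |R|=0.84578 <1
  x=-2.931: |R|=0.61441 <1
  x=-2.712: |R|=0.46724 <1
  x=-1.409: |R|=0.17923 <1
  x=-3.778: |R|=1.45112 >1
  x=-3.727: |R|=1.38871 >1
  x=-3.409: |R|=1.03434 >1
Stable set (-3.3750, 0).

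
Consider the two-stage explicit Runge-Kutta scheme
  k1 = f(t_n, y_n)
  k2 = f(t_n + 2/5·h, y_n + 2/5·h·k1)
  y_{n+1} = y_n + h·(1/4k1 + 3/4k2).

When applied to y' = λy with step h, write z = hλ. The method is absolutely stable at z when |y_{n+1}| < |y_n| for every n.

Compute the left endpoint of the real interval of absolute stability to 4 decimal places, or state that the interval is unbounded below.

left endpoint -3.3333.

Set f=λy, z=hλ:
  k1=λy_n ⇒ h·k1=z·y_n;  k2=λ(1+2/5z)y_n ⇒ h·k2=z(1+2/5z)y_n
  y_{n+1}/y_n = 1 + 1/4z + 3/4z(1+2/5z) = 1 + z + 3/10z²
  so R(z) = 1 + z + 3/10z².

Find x<0 with |R(x)|<1.
x=-0.8: |R|=0.3920
R=1: x+3/10x²=0 ⇒ x=−10/3=-3.3333; min R=1−1/(4·3/10)=0.1667>−1
Confirm numerically:
  x=-3.142: |R|=0.81965 <1
  x=-2.772: |R|=0.53320 <1
  x=-2.523: |R|=0.38666 <1
  x=-1.337: |R|=0.19927 <1
  x=-3.859: |R|=1.60856 >1
  x=-3.837: |R|=1.57977 >1
  x=-3.485: |R|=1.15857 >1
So |R|<1 on (-3.3333, 0).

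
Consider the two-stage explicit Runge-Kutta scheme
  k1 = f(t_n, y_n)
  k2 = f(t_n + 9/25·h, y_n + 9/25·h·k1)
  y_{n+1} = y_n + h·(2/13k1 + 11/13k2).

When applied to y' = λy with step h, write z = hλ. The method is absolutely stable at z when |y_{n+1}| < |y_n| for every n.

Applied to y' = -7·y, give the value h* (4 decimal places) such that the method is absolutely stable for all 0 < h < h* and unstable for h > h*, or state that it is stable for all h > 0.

(-3.2828,0); λ=-7 ⇒ h* = (325/99)/7 = 0.4690.

On y'=λy, z=hλ:
  k1=λy_n ⇒ h·k1=z·y_n;  k2=λ(1+9/25z)y_n ⇒ h·k2=z(1+9/25z)y_n
  y_{n+1}/y_n = 1 + 2/13z + 11/13z(1+9/25z) = 1 + z + 99/325z²
  R(z) = 1 + z + 99/325z².

Need |R(x)|<1, x<0.
x=-1.53: |R|=0.1831
R=1: x+99/325x²=0 ⇒ x=−325/99=-3.2828; min R=1−1/(4·99/325)=0.1793>−1
Confirm numerically:
  x=-3.005: |R|=0.74568 <1
  x=-2.950: |R|=0.70092 <1
  x=-2.548: |R|=0.42966 <1
  x=-1.898: |R|=0.19935 <1
  x=-3.823: |R|=1.62905 >1
  x=-3.306: |R|=1.02334 >1
Stable set (-3.2828, 0).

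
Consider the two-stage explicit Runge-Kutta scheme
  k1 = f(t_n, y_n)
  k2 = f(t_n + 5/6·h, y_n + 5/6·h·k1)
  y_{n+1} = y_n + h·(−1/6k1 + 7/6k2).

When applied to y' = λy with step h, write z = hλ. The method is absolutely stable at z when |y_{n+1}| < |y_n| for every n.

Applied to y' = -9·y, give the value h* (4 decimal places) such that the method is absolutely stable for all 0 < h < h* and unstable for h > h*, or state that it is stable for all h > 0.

Test eqn y'=λy, z=hλ:
  k1=λy_n ⇒ h·k1=z·y_n;  k2=λ(1+5/6z)y_n ⇒ h·k2=z(1+5/6z)y_n
  y_{n+1}/y_n = 1 − 1/6z + 7/6z(1+5/6z) = 1 + z + 35/36z²
  ⇒ R(z) = 1 + z + 35/36z².

Find x<0 with |R(x)|<1.
x=-0.92: |R|=0.9029
R=1: x+35/36x²=0 ⇒ x=−36/35=-1.0286; min R=1−1/(4·35/36)=0.7429>−1
Confirm numerically:
  x=-0.740: |R|=0.79239 <1
  x=-0.596: |R|=0.74935 <1
  x=-0.574: |R|=0.74632 <1
  x=-0.459: |R|=0.74583 <1
  x=-1.493: |R|=1.67413 >1
  x=-1.492: |R|=1.67223 >1
So |R|<1 on (-1.0286, 0).

(-1.0286,0); λ=-9 ⇒ h* = (36/35)/9 = 0.1143.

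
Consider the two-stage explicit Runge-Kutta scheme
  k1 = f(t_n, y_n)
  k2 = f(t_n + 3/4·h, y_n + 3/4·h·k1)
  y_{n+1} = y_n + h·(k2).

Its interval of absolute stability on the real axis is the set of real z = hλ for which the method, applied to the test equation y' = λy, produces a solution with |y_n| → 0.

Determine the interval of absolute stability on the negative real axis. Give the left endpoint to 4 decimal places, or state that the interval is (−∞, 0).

With y'=λy (z=hλ):
  k1=λy_n ⇒ h·k1=z·y_n;  k2=λ(1+3/4z)y_n ⇒ h·k2=z(1+3/4z)y_n
  y_{n+1}/y_n = 1 + z(1+3/4z) = 1 + z + 3/4z²
  ⇒ R(z) = 1 + z + 3/4z².

Boundary: |R(x)|=1, x<0.
x=-0.69: |R|=0.6671
R=1: x+3/4x²=0 ⇒ x=−4/3=-1.3333; min R=1−1/(4·3/4)=0.6667>−1
Confirm numerically:
  x=-1.038: |R|=0.77008 <1
  x=-1.027: |R|=0.76405 <1
  x=-0.811: |R|=0.68229 <1
  x=-0.573: |R|=0.67325 <1
  x=-1.914: |R|=1.83355 >1
  x=-1.578: |R|=1.28956 >1
Interval (-1.3333, 0).

z∈(-1.3333,0).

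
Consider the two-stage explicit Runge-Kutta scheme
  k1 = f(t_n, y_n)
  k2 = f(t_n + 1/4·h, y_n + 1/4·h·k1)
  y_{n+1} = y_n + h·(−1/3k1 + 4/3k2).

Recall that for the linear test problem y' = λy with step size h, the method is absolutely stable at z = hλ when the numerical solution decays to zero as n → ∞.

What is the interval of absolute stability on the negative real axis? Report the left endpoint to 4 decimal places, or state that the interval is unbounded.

z∈(-3.0000,0).

Test eqn y'=λy, z=hλ:
  k1=λy_n ⇒ h·k1=z·y_n;  k2=λ(1+1/4z)y_n ⇒ h·k2=z(1+1/4z)y_n
  y_{n+1}/y_n = 1 − 1/3z + 4/3z(1+1/4z) = 1 + z + 1/3z²
  Hence R(z) = 1 + z + 1/3z².

Need |R(x)|<1, x<0.
x=-0.37: |R|=0.6756
R=1: x+1/3x²=0 ⇒ x=−3=-3.0000; min R=1−1/(4·1/3)=0.2500>−1
Confirm numerically:
  x=-2.090: |R|=0.36603 <1
  x=-1.495: |R|=0.25001 <1
  x=-1.409: |R|=0.25276 <1
  x=-3.546: |R|=1.64537 >1
  x=-3.268: |R|=1.29194 >1
  x=-3.028: |R|=1.02826 >1
Interval (-3.0000, 0).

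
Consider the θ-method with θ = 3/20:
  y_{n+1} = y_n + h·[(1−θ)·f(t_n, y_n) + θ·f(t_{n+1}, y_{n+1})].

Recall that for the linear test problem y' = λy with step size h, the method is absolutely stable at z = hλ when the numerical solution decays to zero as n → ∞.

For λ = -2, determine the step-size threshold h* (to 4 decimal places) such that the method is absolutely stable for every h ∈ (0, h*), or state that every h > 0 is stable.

On y'=λy, z=hλ:
  y_{n+1} = y_n + z·[17/20·y_n + 3/20·y_{n+1}] ⇒ (1 − 3/20z)y_{n+1} = (1 + 17/20z)y_n
  ⇒ R(z) = (1 + 17/20z)/(1 − 3/20z).

Solve |R(x)|<1 on ℝ⁻.
x=-0.37: |R|=0.6495
R=−1: 1+17/20x = −1+3/20x ⇒ -7/10x=2 ⇒ x=2/(-7/10)=-2.8571
Confirm numerically:
  x=-2.735: |R|=0.93937 <1
  x=-2.637: |R|=0.88958 <1
  x=-2.039: |R|=0.56144 <1
  x=-3.452: |R|=1.27434 >1
  x=-3.233: |R|=1.17718 >1
So |R|<1 on (-2.8571, 0).

(-2.8571,0); λ=-2 ⇒ h* = (20/7)/2 = 1.4286.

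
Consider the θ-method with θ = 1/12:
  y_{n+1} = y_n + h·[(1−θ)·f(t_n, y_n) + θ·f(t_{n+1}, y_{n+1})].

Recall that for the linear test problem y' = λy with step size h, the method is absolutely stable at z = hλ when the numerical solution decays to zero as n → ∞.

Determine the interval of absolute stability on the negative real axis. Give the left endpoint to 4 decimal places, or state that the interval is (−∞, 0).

(-2.4000, 0).

On y'=λy, z=hλ:
  y_{n+1} = y_n + z·[11/12·y_n + 1/12·y_{n+1}] ⇒ (1 − 1/12z)y_{n+1} = (1 + 11/12z)y_n
  R(z) = (1 + 11/12z)/(1 − 1/12z).

Solve |R(x)|<1 on ℝ⁻.
x=-1.3: |R|=0.1729
R=−1: 1+11/12x = −1+1/12x ⇒ -5/6x=2 ⇒ x=2/(-5/6)=-2.4000
Confirm numerically:
  x=-2.104: |R|=0.79013 <1
  x=-1.511: |R|=0.34202 <1
  x=-1.366: |R|=0.22640 <1
  x=-2.982: |R|=1.38847 >1
  x=-2.719: |R|=1.21673 >1
  x=-2.459: |R|=1.04081 >1
So |R|<1 on (-2.4000, 0).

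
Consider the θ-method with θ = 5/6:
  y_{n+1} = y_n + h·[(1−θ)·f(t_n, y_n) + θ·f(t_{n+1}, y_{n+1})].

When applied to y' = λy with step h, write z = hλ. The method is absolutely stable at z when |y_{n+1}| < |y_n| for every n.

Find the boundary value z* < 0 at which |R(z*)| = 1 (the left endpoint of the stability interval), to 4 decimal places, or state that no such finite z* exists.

unbounded; (−∞, 0).

On y'=λy, z=hλ:
  y_{n+1} = y_n + z·[1/6·y_n + 5/6·y_{n+1}] ⇒ (1 − 5/6z)y_{n+1} = (1 + 1/6z)y_n
  ⇒ R(z) = (1 + 1/6z)/(1 − 5/6z).

Find x<0 with |R(x)|<1.
x=-1.53: |R|=0.3275
x=-2: |R|=0.2500
x=-10: |R|=0.0714
x=-100: |R|=0.1858
θ=5/6≥1/2 ⇒ |1+1/6x|<|1−5/6x| ∀x<0 ⇒ interval (−∞,0).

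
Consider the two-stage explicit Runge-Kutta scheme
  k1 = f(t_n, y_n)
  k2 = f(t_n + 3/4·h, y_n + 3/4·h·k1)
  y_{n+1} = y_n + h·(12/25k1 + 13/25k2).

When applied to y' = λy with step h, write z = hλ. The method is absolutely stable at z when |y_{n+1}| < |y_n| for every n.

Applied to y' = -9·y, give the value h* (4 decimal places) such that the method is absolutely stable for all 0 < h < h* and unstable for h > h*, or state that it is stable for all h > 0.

On y'=λy, z=hλ:
  k1=λy_n ⇒ h·k1=z·y_n;  k2=λ(1+3/4z)y_n ⇒ h·k2=z(1+3/4z)y_n
  y_{n+1}/y_n = 1 + 12/25z + 13/25z(1+3/4z) = 1 + z + 39/100z²
  R(z) = 1 + z + 39/100z².

Boundary: |R(x)|=1, x<0.
x=-0.43: |R|=0.6421
R=1: x+39/100x²=0 ⇒ x=−100/39=-2.5641; min R=1−1/(4·39/100)=0.3590>−1
Confirm numerically:
  x=-2.047: |R|=0.58718 <1
  x=-1.981: |R|=0.54950 <1
  x=-1.727: |R|=0.43619 <1
  x=-1.521: |R|=0.38124 <1
  x=-3.139: |R|=1.70380 >1
  x=-2.749: |R|=1.19823 >1
  x=-2.604: |R|=1.04052 >1
Interval (-2.5641, 0).

(-2.5641,0); λ=-9 ⇒ h* = (100/39)/9 = 0.2849.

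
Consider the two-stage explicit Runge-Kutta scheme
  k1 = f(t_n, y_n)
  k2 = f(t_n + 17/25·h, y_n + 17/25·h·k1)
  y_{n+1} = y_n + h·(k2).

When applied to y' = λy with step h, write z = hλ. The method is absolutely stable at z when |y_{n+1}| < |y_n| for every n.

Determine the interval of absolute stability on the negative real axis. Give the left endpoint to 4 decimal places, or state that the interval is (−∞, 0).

(-1.4706, 0).

Set f=λy, z=hλ:
  k1=λy_n ⇒ h·k1=z·y_n;  k2=λ(1+17/25z)y_n ⇒ h·k2=z(1+17/25z)y_n
  y_{n+1}/y_n = 1 + z(1+17/25z) = 1 + z + 17/25z²
  R(z) = 1 + z + 17/25z².

Need |R(x)|<1, x<0.
x=-0.85: |R|=0.6413
R=1: x+17/25x²=0 ⇒ x=−25/17=-1.4706; min R=1−1/(4·17/25)=0.6324>−1
Confirm numerically:
  x=-1.278: |R|=0.83263 <1
  x=-1.174: |R|=0.76323 <1
  x=-1.013: |R|=0.68479 <1
  x=-1.889: |R|=1.53746 >1
  x=-1.642: |R|=1.19139 >1
  x=-1.546: |R|=1.07928 >1
So |R|<1 on (-1.4706, 0).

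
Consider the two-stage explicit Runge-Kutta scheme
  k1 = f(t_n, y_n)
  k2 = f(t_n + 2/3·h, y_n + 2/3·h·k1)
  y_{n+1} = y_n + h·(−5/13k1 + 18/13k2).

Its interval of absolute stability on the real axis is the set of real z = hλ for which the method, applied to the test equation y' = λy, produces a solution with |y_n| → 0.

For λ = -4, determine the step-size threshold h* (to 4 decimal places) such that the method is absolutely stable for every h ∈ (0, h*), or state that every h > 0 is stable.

Test eqn y'=λy, z=hλ:
  k1=λy_n ⇒ h·k1=z·y_n;  k2=λ(1+2/3z)y_n ⇒ h·k2=z(1+2/3z)y_n
  y_{n+1}/y_n = 1 − 5/13z + 18/13z(1+2/3z) = 1 + z + 12/13z²
  R(z) = 1 + z + 12/13z².

Find x<0 with |R(x)|<1.
x=-1.67: |R|=1.9044
R=1: x+12/13x²=0 ⇒ x=−13/12=-1.0833; min R=1−1/(4·12/13)=0.7292>−1
Confirm numerically:
  x=-0.995: |R|=0.91887 <1
  x=-0.669: |R|=0.74413 <1
  x=-0.592: |R|=0.73151 <1
  x=-0.576: |R|=0.73025 <1
  x=-1.290: |R|=1.24609 >1
  x=-1.261: |R|=1.20680 >1
Interval (-1.0833, 0).

(-1.0833,0); λ=-4 ⇒ h* = (13/12)/4 = 0.2708.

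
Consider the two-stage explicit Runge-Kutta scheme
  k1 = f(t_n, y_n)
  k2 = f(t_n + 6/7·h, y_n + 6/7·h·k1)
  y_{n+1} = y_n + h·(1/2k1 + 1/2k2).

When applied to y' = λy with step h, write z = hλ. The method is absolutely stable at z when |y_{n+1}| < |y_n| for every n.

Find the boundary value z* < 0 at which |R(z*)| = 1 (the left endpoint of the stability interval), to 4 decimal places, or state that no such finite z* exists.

left endpoint -2.3333.

Set f=λy, z=hλ:
  k1=λy_n ⇒ h·k1=z·y_n;  k2=λ(1+6/7z)y_n ⇒ h·k2=z(1+6/7z)y_n
  y_{n+1}/y_n = 1 + 1/2z + 1/2z(1+6/7z) = 1 + z + 3/7z²
  R(z) = 1 + z + 3/7z².

Find x<0 with |R(x)|<1.
x=-1.67: |R|=0.5252
R=1: x+3/7x²=0 ⇒ x=−7/3=-2.3333; min R=1−1/(4·3/7)=0.4167>−1
Confirm numerically:
  x=-1.878: |R|=0.63352 <1
  x=-1.390: |R|=0.43804 <1
  x=-1.159: |R|=0.41669 <1
  x=-1.074: |R|=0.42035 <1
  x=-2.862: |R|=1.64845 >1
  x=-2.800: |R|=1.56000 >1
  x=-2.476: |R|=1.15139 >1
So |R|<1 on (-2.3333, 0).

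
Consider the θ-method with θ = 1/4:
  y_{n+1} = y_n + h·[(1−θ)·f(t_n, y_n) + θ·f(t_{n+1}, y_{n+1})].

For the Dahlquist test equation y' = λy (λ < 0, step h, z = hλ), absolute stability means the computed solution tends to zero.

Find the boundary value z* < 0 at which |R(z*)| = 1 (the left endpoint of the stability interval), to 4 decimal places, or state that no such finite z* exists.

z* = -4.0000.

Set f=λy, z=hλ:
  y_{n+1} = y_n + z·[3/4·y_n + 1/4·y_{n+1}] ⇒ (1 − 1/4z)y_{n+1} = (1 + 3/4z)y_n
  R(z) = (1 + 3/4z)/(1 − 1/4z).

Boundary: |R(x)|=1, x<0.
x=-1.4: |R|=0.0370
R=−1: 1+3/4x = −1+1/4x ⇒ -1/2x=2 ⇒ x=2/(-1/2)=-4.0000
Confirm numerically:
  x=-3.676: |R|=0.91558 <1
  x=-2.286: |R|=0.45466 <1
  x=-2.091: |R|=0.37317 <1
  x=-4.582: |R|=1.13563 >1
  x=-4.510: |R|=1.11986 >1
  x=-4.139: |R|=1.03416 >1
Interval (-4.0000, 0).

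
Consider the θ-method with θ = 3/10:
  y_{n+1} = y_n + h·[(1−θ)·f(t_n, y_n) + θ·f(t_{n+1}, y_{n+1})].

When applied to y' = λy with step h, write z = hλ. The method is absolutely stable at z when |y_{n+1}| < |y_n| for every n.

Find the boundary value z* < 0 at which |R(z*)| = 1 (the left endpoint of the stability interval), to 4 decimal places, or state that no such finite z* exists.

z* = -5.0000.

Test eqn y'=λy, z=hλ:
  y_{n+1} = y_n + z·[7/10·y_n + 3/10·y_{n+1}] ⇒ (1 − 3/10z)y_{n+1} = (1 + 7/10z)y_n
  ⇒ R(z) = (1 + 7/10z)/(1 − 3/10z).

Need |R(x)|<1, x<0.
x=-0.6: |R|=0.4915
R=−1: 1+7/10x = −1+3/10x ⇒ -2/5x=2 ⇒ x=2/(-2/5)=-5.0000
Confirm numerically:
  x=-4.781: |R|=0.96401 <1
  x=-4.566: |R|=0.92674 <1
  x=-3.578: |R|=0.72567 <1
  x=-5.170: |R|=1.02666 >1
  x=-5.070: |R|=1.01111 >1
So |R|<1 on (-5.0000, 0).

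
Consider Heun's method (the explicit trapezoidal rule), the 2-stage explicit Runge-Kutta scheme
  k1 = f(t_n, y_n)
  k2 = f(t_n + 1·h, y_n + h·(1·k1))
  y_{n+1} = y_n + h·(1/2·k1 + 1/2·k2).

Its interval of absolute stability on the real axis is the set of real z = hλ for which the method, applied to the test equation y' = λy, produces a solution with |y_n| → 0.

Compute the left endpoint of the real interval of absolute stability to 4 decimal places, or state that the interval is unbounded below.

With y'=λy (z=hλ):
  order 2, 2-stage ⇒ R(z)=1+z+z^2/2
  (e.g. R(-1.75)=0.78125, |R|=0.78125)

Solve |R(x)|<1 on ℝ⁻.
x=-1.75: |R|=0.7812
|R(-1.69)|=0.7380 |R(-1.36)|=0.5648 |R(-1.04)|=0.5008
Bisect:
  x_lo=-2.6217 |R|=1.8150  x_hi=-0.0676 |R|=0.9347
  mid=-1.34467 |R|=0.55940 →hi
  mid=-1.98319 |R|=0.98333 →hi
  mid=-2.30245 |R|=1.34819 →lo
  mid=-2.14282 |R|=1.15302 →lo
  mid=-2.06300 |R|=1.06499 →lo
  mid=-2.02310 |R|=1.02336 →lo
  mid=-2.00314 |R|=1.00315 →lo
  ...
  [-2.00003,-1.99987] ⇒ x*=-2.0000
So |R|<1 on (-2.0000, 0).

left endpoint -2.0000.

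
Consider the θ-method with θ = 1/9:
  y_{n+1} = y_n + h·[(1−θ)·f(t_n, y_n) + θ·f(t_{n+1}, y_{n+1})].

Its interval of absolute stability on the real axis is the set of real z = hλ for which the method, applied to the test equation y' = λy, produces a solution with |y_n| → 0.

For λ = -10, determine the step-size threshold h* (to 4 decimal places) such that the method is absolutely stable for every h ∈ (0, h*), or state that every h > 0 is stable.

(-2.5714,0); λ=-10 ⇒ h* = (18/7)/10 = 0.2571.

Test eqn y'=λy, z=hλ:
  y_{n+1} = y_n + z·[8/9·y_n + 1/9·y_{n+1}] ⇒ (1 − 1/9z)y_{n+1} = (1 + 8/9z)y_n
  ⇒ R(z) = (1 + 8/9z)/(1 − 1/9z).

Find x<0 with |R(x)|<1.
x=-0.54: |R|=0.4906
R=−1: 1+8/9x = −1+1/9x ⇒ -7/9x=2 ⇒ x=2/(-7/9)=-2.5714
Confirm numerically:
  x=-2.211: |R|=0.77495 <1
  x=-2.012: |R|=0.64439 <1
  x=-1.904: |R|=0.57153 <1
  x=-1.660: |R|=0.40150 <1
  x=-3.149: |R|=1.33278 >1
  x=-2.797: |R|=1.13385 >1
  x=-2.681: |R|=1.06566 >1
Interval (-2.5714, 0).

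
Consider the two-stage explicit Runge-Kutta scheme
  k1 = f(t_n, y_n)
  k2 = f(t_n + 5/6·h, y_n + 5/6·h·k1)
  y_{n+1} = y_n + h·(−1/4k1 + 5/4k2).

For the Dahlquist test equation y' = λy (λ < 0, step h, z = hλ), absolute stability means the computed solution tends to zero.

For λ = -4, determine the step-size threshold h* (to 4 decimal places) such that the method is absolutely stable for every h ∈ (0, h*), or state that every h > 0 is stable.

Test eqn y'=λy, z=hλ:
  k1=λy_n ⇒ h·k1=z·y_n;  k2=λ(1+5/6z)y_n ⇒ h·k2=z(1+5/6z)y_n
  y_{n+1}/y_n = 1 − 1/4z + 5/4z(1+5/6z) = 1 + z + 25/24z²
  R(z) = 1 + z + 25/24z².

Boundary: |R(x)|=1, x<0.
x=-1.45: |R|=1.7401
R=1: x+25/24x²=0 ⇒ x=−24/25=-0.9600; min R=1−1/(4·25/24)=0.7600>−1
Confirm numerically:
  x=-0.866: |R|=0.91520 <1
  x=-0.830: |R|=0.88760 <1
  x=-0.550: |R|=0.76510 <1
  x=-1.501: |R|=1.84588 >1
  x=-1.287: |R|=1.43838 >1
  x=-1.019: |R|=1.06263 >1
Stable set (-0.9600, 0).

(-0.9600,0); λ=-4 ⇒ h* = (24/25)/4 = 0.2400.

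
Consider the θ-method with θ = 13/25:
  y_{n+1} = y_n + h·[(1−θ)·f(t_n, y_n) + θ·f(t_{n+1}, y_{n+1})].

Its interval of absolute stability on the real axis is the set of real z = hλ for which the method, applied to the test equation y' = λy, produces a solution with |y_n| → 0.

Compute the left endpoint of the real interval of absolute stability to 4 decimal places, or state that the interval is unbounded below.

On y'=λy, z=hλ:
  y_{n+1} = y_n + z·[12/25·y_n + 13/25·y_{n+1}] ⇒ (1 − 13/25z)y_{n+1} = (1 + 12/25z)y_n
  so R(z) = (1 + 12/25z)/(1 − 13/25z).

Find x<0 with |R(x)|<1.
x=-0.85: |R|=0.4105
x=-2: |R|=0.0196
x=-10: |R|=0.6129
x=-100: |R|=0.8868
θ=13/25≥1/2 ⇒ |1+12/25x|<|1−13/25x| ∀x<0 ⇒ stable on all of ℝ⁻.

(−∞, 0) — no finite endpoint.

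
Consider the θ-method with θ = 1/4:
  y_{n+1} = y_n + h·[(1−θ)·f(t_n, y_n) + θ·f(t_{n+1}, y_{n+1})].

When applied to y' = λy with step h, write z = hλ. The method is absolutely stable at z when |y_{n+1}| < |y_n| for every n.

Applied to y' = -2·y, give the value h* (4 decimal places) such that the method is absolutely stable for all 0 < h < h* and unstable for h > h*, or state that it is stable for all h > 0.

(-4.0000,0); λ=-2 ⇒ h* = (4)/2 = 2.0000.

Test eqn y'=λy, z=hλ:
  y_{n+1} = y_n + z·[3/4·y_n + 1/4·y_{n+1}] ⇒ (1 − 1/4z)y_{n+1} = (1 + 3/4z)y_n
  so R(z) = (1 + 3/4z)/(1 − 1/4z).

Need |R(x)|<1, x<0.
x=-1.49: |R|=0.0856
R=−1: 1+3/4x = −1+1/4x ⇒ -1/2x=2 ⇒ x=2/(-1/2)=-4.0000
Confirm numerically:
  x=-3.765: |R|=0.93947 <1
  x=-3.650: |R|=0.90850 <1
  x=-3.512: |R|=0.87007 <1
  x=-4.549: |R|=1.12844 >1
  x=-4.072: |R|=1.01784 >1
So |R|<1 on (-4.0000, 0).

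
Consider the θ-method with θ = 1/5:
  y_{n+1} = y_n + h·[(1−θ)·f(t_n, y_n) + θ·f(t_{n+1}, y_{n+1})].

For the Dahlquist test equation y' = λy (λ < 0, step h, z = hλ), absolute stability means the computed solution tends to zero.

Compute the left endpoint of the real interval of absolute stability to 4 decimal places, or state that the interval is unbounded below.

Test eqn y'=λy, z=hλ:
  y_{n+1} = y_n + z·[4/5·y_n + 1/5·y_{n+1}] ⇒ (1 − 1/5z)y_{n+1} = (1 + 4/5z)y_n
  R(z) = (1 + 4/5z)/(1 − 1/5z).

Find x<0 with |R(x)|<1.
x=-0.55: |R|=0.5045
R=−1: 1+4/5x = −1+1/5x ⇒ -3/5x=2 ⇒ x=2/(-3/5)=-3.3333
Confirm numerically:
  x=-3.273: |R|=0.97812 <1
  x=-2.994: |R|=0.87265 <1
  x=-2.451: |R|=0.64475 <1
  x=-1.889: |R|=0.37103 <1
  x=-3.889: |R|=1.18754 >1
  x=-3.683: |R|=1.12081 >1
Interval (-3.3333, 0).

left endpoint -3.3333.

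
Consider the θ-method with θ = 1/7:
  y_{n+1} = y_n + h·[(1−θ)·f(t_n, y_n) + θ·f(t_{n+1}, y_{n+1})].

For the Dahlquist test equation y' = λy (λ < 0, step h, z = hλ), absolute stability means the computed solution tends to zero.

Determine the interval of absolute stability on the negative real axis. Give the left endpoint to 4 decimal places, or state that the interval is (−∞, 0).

On y'=λy, z=hλ:
  y_{n+1} = y_n + z·[6/7·y_n + 1/7·y_{n+1}] ⇒ (1 − 1/7z)y_{n+1} = (1 + 6/7z)y_n
  Hence R(z) = (1 + 6/7z)/(1 − 1/7z).

Boundary: |R(x)|=1, x<0.
x=-0.39: |R|=0.6306
R=−1: 1+6/7x = −1+1/7x ⇒ -5/7x=2 ⇒ x=2/(-5/7)=-2.8000
Confirm numerically:
  x=-1.825: |R|=0.44759 <1
  x=-1.710: |R|=0.37428 <1
  x=-1.457: |R|=0.20598 <1
  x=-3.153: |R|=1.17384 >1
  x=-3.088: |R|=1.14274 >1
  x=-2.890: |R|=1.04550 >1
Interval (-2.8000, 0).

(-2.8000, 0).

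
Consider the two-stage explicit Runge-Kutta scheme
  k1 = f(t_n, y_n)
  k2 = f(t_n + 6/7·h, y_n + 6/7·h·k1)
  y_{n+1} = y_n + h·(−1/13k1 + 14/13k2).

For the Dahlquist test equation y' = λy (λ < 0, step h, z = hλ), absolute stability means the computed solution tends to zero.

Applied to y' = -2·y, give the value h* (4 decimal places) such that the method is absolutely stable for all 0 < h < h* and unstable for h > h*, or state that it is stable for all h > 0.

On y'=λy, z=hλ:
  k1=λy_n ⇒ h·k1=z·y_n;  k2=λ(1+6/7z)y_n ⇒ h·k2=z(1+6/7z)y_n
  y_{n+1}/y_n = 1 − 1/13z + 14/13z(1+6/7z) = 1 + z + 12/13z²
  ⇒ R(z) = 1 + z + 12/13z².

Find x<0 with |R(x)|<1.
x=-1.22: |R|=1.1539
R=1: x+12/13x²=0 ⇒ x=−13/12=-1.0833; min R=1−1/(4·12/13)=0.7292>−1
Confirm numerically:
  x=-1.012: |R|=0.93336 <1
  x=-0.841: |R|=0.81187 <1
  x=-0.461: |R|=0.73517 <1
  x=-1.559: |R|=1.68452 >1
  x=-1.134: |R|=1.05304 >1
Interval (-1.0833, 0).

(-1.0833,0); λ=-2 ⇒ h* = (13/12)/2 = 0.5417.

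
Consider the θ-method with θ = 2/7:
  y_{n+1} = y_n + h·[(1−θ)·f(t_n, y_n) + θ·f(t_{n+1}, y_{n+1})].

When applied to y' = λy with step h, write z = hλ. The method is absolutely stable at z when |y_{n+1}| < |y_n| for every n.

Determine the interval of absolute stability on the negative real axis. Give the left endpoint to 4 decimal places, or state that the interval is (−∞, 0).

(-4.6667, 0).

On y'=λy, z=hλ:
  y_{n+1} = y_n + z·[5/7·y_n + 2/7·y_{n+1}] ⇒ (1 − 2/7z)y_{n+1} = (1 + 5/7z)y_n
  ⇒ R(z) = (1 + 5/7z)/(1 − 2/7z).

Need |R(x)|<1, x<0.
x=-1.38: |R|=0.0102
R=−1: 1+5/7x = −1+2/7x ⇒ -3/7x=2 ⇒ x=2/(-3/7)=-4.6667
Confirm numerically:
  x=-4.570: |R|=0.98203 <1
  x=-4.127: |R|=0.89386 <1
  x=-3.530: |R|=0.75747 <1
  x=-2.881: |R|=0.58024 <1
  x=-5.151: |R|=1.08398 >1
  x=-5.136: |R|=1.08152 >1
  x=-4.908: |R|=1.04305 >1
Interval (-4.6667, 0).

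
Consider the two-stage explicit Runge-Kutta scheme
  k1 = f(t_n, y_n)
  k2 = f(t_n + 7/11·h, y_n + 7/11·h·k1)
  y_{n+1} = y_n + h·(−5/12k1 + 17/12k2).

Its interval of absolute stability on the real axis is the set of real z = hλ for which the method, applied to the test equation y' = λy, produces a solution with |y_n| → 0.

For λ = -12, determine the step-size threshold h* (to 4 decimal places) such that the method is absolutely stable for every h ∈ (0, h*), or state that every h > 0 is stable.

Set f=λy, z=hλ:
  k1=λy_n ⇒ h·k1=z·y_n;  k2=λ(1+7/11z)y_n ⇒ h·k2=z(1+7/11z)y_n
  y_{n+1}/y_n = 1 − 5/12z + 17/12z(1+7/11z) = 1 + z + 119/132z²
  Hence R(z) = 1 + z + 119/132z².

Solve |R(x)|<1 on ℝ⁻.
x=-0.59: |R|=0.7238
R=1: x+119/132x²=0 ⇒ x=−132/119=-1.1092; min R=1−1/(4·119/132)=0.7227>−1
Confirm numerically:
  x=-0.829: |R|=0.79056 <1
  x=-0.600: |R|=0.72455 <1
  x=-0.519: |R|=0.72383 <1
  x=-1.591: |R|=1.69099 >1
  x=-1.584: |R|=1.67795 >1
  x=-1.401: |R|=1.36849 >1
Interval (-1.1092, 0).

(-1.1092,0); λ=-12 ⇒ h* = (132/119)/12 = 0.0924.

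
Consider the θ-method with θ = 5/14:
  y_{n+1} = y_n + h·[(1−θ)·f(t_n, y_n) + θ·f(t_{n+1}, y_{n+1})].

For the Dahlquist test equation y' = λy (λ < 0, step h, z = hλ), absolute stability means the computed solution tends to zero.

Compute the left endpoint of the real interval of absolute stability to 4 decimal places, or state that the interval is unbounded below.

z* = -7.0000.

On y'=λy, z=hλ:
  y_{n+1} = y_n + z·[9/14·y_n + 5/14·y_{n+1}] ⇒ (1 − 5/14z)y_{n+1} = (1 + 9/14z)y_n
  ⇒ R(z) = (1 + 9/14z)/(1 − 5/14z).

Need |R(x)|<1, x<0.
x=-0.58: |R|=0.5195
R=−1: 1+9/14x = −1+5/14x ⇒ -2/7x=2 ⇒ x=2/(-2/7)=-7.0000
Confirm numerically:
  x=-6.072: |R|=0.91632 <1
  x=-4.845: |R|=0.77449 <1
  x=-3.599: |R|=0.57481 <1
  x=-7.130: |R|=1.01047 >1
  x=-7.079: |R|=1.00640 >1
So |R|<1 on (-7.0000, 0).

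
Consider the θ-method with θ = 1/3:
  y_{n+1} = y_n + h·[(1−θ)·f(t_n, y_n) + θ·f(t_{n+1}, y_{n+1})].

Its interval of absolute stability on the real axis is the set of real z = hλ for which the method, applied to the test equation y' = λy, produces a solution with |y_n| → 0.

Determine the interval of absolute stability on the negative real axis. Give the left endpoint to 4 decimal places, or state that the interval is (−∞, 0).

(-6.0000, 0).

Test eqn y'=λy, z=hλ:
  y_{n+1} = y_n + z·[2/3·y_n + 1/3·y_{n+1}] ⇒ (1 − 1/3z)y_{n+1} = (1 + 2/3z)y_n
  so R(z) = (1 + 2/3z)/(1 − 1/3z).

Find x<0 with |R(x)|<1.
x=-0.92: |R|=0.2959
R=−1: 1+2/3x = −1+1/3x ⇒ -1/3x=2 ⇒ x=2/(-1/3)=-6.0000
Confirm numerically:
  x=-4.861: |R|=0.85511 <1
  x=-4.402: |R|=0.78411 <1
  x=-2.648: |R|=0.40652 <1
  x=-6.423: |R|=1.04489 >1
  x=-6.184: |R|=1.02003 >1
  x=-6.131: |R|=1.01435 >1
So |R|<1 on (-6.0000, 0).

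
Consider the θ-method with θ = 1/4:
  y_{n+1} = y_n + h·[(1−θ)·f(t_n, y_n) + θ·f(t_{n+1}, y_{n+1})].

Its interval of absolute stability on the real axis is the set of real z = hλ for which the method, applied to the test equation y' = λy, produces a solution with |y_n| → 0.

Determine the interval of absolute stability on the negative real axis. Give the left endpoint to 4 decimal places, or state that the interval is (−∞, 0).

(-4.0000, 0).

Test eqn y'=λy, z=hλ:
  y_{n+1} = y_n + z·[3/4·y_n + 1/4·y_{n+1}] ⇒ (1 − 1/4z)y_{n+1} = (1 + 3/4z)y_n
  Hence R(z) = (1 + 3/4z)/(1 − 1/4z).

Boundary: |R(x)|=1, x<0.
x=-0.35: |R|=0.6782
R=−1: 1+3/4x = −1+1/4x ⇒ -1/2x=2 ⇒ x=2/(-1/2)=-4.0000
Confirm numerically:
  x=-3.975: |R|=0.99373 <1
  x=-2.725: |R|=0.62082 <1
  x=-2.464: |R|=0.52475 <1
  x=-4.204: |R|=1.04973 >1
  x=-4.094: |R|=1.02323 >1
So |R|<1 on (-4.0000, 0).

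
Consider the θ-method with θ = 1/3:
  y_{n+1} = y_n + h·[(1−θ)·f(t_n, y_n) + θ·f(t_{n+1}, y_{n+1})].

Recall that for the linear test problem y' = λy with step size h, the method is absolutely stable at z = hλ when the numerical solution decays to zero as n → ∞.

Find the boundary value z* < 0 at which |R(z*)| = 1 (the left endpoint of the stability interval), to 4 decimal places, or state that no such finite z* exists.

Set f=λy, z=hλ:
  y_{n+1} = y_n + z·[2/3·y_n + 1/3·y_{n+1}] ⇒ (1 − 1/3z)y_{n+1} = (1 + 2/3z)y_n
  so R(z) = (1 + 2/3z)/(1 − 1/3z).

Need |R(x)|<1, x<0.
x=-0.93: |R|=0.2901
R=−1: 1+2/3x = −1+1/3x ⇒ -1/3x=2 ⇒ x=2/(-1/3)=-6.0000
Confirm numerically:
  x=-5.469: |R|=0.93730 <1
  x=-4.260: |R|=0.76033 <1
  x=-3.772: |R|=0.67100 <1
  x=-6.595: |R|=1.06201 >1
  x=-6.214: |R|=1.02323 >1
  x=-6.062: |R|=1.00684 >1
Stable set (-6.0000, 0).

z* = -6.0000.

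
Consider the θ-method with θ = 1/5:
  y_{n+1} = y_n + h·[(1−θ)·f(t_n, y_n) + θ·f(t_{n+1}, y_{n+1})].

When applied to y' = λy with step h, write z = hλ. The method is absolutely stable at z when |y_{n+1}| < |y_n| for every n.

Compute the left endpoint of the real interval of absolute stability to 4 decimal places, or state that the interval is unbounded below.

With y'=λy (z=hλ):
  y_{n+1} = y_n + z·[4/5·y_n + 1/5·y_{n+1}] ⇒ (1 − 1/5z)y_{n+1} = (1 + 4/5z)y_n
  so R(z) = (1 + 4/5z)/(1 − 1/5z).

Solve |R(x)|<1 on ℝ⁻.
x=-0.82: |R|=0.2955
R=−1: 1+4/5x = −1+1/5x ⇒ -3/5x=2 ⇒ x=2/(-3/5)=-3.3333
Confirm numerically:
  x=-2.030: |R|=0.44381 <1
  x=-1.881: |R|=0.36681 <1
  x=-1.605: |R|=0.21499 <1
  x=-3.748: |R|=1.14220 >1
  x=-3.679: |R|=1.11948 >1
  x=-3.408: |R|=1.02664 >1
So |R|<1 on (-3.3333, 0).

z* = -3.3333.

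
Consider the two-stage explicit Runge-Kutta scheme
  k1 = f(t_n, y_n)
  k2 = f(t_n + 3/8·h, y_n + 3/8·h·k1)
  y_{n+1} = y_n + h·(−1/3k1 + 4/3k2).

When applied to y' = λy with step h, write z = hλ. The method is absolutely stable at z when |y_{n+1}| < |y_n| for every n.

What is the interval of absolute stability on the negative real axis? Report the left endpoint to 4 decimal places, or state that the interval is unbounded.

(-2.0000, 0).

With y'=λy (z=hλ):
  k1=λy_n ⇒ h·k1=z·y_n;  k2=λ(1+3/8z)y_n ⇒ h·k2=z(1+3/8z)y_n
  y_{n+1}/y_n = 1 − 1/3z + 4/3z(1+3/8z) = 1 + z + 1/2z²
  R(z) = 1 + z + 1/2z².

Boundary: |R(x)|=1, x<0.
x=-1.44: |R|=0.5968
R=1: x+1/2x²=0 ⇒ x=−2=-2.0000; min R=1−1/(4·1/2)=0.5000>−1
Confirm numerically:
  x=-1.961: |R|=0.96176 <1
  x=-1.763: |R|=0.79108 <1
  x=-1.512: |R|=0.63107 <1
  x=-1.495: |R|=0.62251 <1
  x=-2.246: |R|=1.27626 >1
  x=-2.167: |R|=1.18094 >1
  x=-2.098: |R|=1.10280 >1
Stable set (-2.0000, 0).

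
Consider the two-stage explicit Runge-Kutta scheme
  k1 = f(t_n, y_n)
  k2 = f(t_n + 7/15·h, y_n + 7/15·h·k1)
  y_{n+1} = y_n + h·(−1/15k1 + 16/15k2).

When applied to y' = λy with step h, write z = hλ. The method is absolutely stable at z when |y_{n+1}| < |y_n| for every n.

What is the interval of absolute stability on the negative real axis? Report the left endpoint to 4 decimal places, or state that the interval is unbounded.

Test eqn y'=λy, z=hλ:
  k1=λy_n ⇒ h·k1=z·y_n;  k2=λ(1+7/15z)y_n ⇒ h·k2=z(1+7/15z)y_n
  y_{n+1}/y_n = 1 − 1/15z + 16/15z(1+7/15z) = 1 + z + 112/225z²
  R(z) = 1 + z + 112/225z².

Find x<0 with |R(x)|<1.
x=-0.92: |R|=0.5013
R=1: x+112/225x²=0 ⇒ x=−225/112=-2.0089; min R=1−1/(4·112/225)=0.4978>−1
Confirm numerically:
  x=-1.643: |R|=0.70073 <1
  x=-1.634: |R|=0.69504 <1
  x=-0.844: |R|=0.51059 <1
  x=-2.280: |R|=1.30765 >1
  x=-2.177: |R|=1.18213 >1
Interval (-2.0089, 0).

z∈(-2.0089,0).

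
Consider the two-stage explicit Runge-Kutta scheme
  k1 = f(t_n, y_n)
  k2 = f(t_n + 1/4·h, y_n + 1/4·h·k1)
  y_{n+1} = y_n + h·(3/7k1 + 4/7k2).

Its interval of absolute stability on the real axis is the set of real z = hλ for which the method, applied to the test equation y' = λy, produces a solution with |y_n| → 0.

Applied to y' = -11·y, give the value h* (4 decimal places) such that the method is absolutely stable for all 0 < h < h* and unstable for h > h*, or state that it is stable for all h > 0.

With y'=λy (z=hλ):
  k1=λy_n ⇒ h·k1=z·y_n;  k2=λ(1+1/4z)y_n ⇒ h·k2=z(1+1/4z)y_n
  y_{n+1}/y_n = 1 + 3/7z + 4/7z(1+1/4z) = 1 + z + 1/7z²
  Hence R(z) = 1 + z + 1/7z².

Boundary: |R(x)|=1, x<0.
x=-0.77: |R|=0.3147
R=1: x+1/7x²=0 ⇒ x=−7=-7.0000; min R=1−1/(4·1/7)=-0.7500>−1
Confirm numerically:
  x=-6.406: |R|=0.45641 <1
  x=-6.376: |R|=0.43163 <1
  x=-4.282: |R|=0.66264 <1
  x=-3.231: |R|=0.73966 <1
  x=-7.598: |R|=1.64909 >1
  x=-7.362: |R|=1.38072 >1
  x=-7.157: |R|=1.16052 >1
Interval (-7.0000, 0).

(-7.0000,0); λ=-11 ⇒ h* = (7)/11 = 0.6364.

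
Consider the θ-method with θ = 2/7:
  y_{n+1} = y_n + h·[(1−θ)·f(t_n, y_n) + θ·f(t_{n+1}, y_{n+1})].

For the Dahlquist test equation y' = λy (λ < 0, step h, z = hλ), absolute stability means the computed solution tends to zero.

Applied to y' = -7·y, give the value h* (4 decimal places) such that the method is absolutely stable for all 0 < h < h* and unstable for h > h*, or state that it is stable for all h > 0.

(-4.6667,0); λ=-7 ⇒ h* = (14/3)/7 = 0.6667.

With y'=λy (z=hλ):
  y_{n+1} = y_n + z·[5/7·y_n + 2/7·y_{n+1}] ⇒ (1 − 2/7z)y_{n+1} = (1 + 5/7z)y_n
  so R(z) = (1 + 5/7z)/(1 − 2/7z).

Find x<0 with |R(x)|<1.
x=-0.57: |R|=0.5098
R=−1: 1+5/7x = −1+2/7x ⇒ -3/7x=2 ⇒ x=2/(-3/7)=-4.6667
Confirm numerically:
  x=-4.182: |R|=0.90536 <1
  x=-3.727: |R|=0.80497 <1
  x=-3.270: |R|=0.69055 <1
  x=-5.210: |R|=1.09357 >1
  x=-5.096: |R|=1.07492 >1
  x=-4.906: |R|=1.04271 >1
Interval (-4.6667, 0).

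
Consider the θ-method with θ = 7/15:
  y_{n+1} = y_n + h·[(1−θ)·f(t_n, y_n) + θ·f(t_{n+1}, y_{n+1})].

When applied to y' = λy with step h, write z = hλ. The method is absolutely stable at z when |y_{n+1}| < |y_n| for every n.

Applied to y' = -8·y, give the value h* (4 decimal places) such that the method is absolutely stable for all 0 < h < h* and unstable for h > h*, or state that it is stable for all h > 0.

Test eqn y'=λy, z=hλ:
  y_{n+1} = y_n + z·[8/15·y_n + 7/15·y_{n+1}] ⇒ (1 − 7/15z)y_{n+1} = (1 + 8/15z)y_n
  Hence R(z) = (1 + 8/15z)/(1 − 7/15z).

Boundary: |R(x)|=1, x<0.
x=-1.37: |R|=0.1643
R=−1: 1+8/15x = −1+7/15x ⇒ -1/15x=2 ⇒ x=2/(-1/15)=-30.0000
Confirm numerically:
  x=-22.408: |R|=0.95582 <1
  x=-14.274: |R|=0.86315 <1
  x=-12.606: |R|=0.83152 <1
  x=-30.168: |R|=1.00074 >1
  x=-30.076: |R|=1.00034 >1
Interval (-30.0000, 0).

(-30.0000,0); λ=-8 ⇒ h* = (30)/8 = 3.7500.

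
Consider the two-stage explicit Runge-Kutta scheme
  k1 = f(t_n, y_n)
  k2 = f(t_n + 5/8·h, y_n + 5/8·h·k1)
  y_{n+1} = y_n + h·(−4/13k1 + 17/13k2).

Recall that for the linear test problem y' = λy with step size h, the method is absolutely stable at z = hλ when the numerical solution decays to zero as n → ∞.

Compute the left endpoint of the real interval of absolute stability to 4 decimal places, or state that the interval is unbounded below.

On y'=λy, z=hλ:
  k1=λy_n ⇒ h·k1=z·y_n;  k2=λ(1+5/8z)y_n ⇒ h·k2=z(1+5/8z)y_n
  y_{n+1}/y_n = 1 − 4/13z + 17/13z(1+5/8z) = 1 + z + 85/104z²
  Hence R(z) = 1 + z + 85/104z².

Find x<0 with |R(x)|<1.
x=-0.94: |R|=0.7822
R=1: x+85/104x²=0 ⇒ x=−104/85=-1.2235; min R=1−1/(4·85/104)=0.6941>−1
Confirm numerically:
  x=-1.029: |R|=0.83640 <1
  x=-0.744: |R|=0.70841 <1
  x=-0.545: |R|=0.69776 <1
  x=-1.798: |R|=1.84420 >1
  x=-1.675: |R|=1.61806 >1
  x=-1.620: |R|=1.52494 >1
So |R|<1 on (-1.2235, 0).

z* = -1.2235.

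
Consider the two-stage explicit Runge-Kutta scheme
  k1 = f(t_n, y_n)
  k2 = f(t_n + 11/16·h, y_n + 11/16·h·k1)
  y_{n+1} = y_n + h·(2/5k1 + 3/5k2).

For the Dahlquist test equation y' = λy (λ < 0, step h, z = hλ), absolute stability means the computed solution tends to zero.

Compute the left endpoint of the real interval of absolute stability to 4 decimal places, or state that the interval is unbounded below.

z* = -2.4242.

On y'=λy, z=hλ:
  k1=λy_n ⇒ h·k1=z·y_n;  k2=λ(1+11/16z)y_n ⇒ h·k2=z(1+11/16z)y_n
  y_{n+1}/y_n = 1 + 2/5z + 3/5z(1+11/16z) = 1 + z + 33/80z²
  R(z) = 1 + z + 33/80z².

Solve |R(x)|<1 on ℝ⁻.
x=-0.8: |R|=0.4640
R=1: x+33/80x²=0 ⇒ x=−80/33=-2.4242; min R=1−1/(4·33/80)=0.3939>−1
Confirm numerically:
  x=-2.350: |R|=0.92803 <1
  x=-2.181: |R|=0.78116 <1
  x=-1.508: |R|=0.43005 <1
  x=-3.007: |R|=1.72285 >1
  x=-2.586: |R|=1.17255 >1
So |R|<1 on (-2.4242, 0).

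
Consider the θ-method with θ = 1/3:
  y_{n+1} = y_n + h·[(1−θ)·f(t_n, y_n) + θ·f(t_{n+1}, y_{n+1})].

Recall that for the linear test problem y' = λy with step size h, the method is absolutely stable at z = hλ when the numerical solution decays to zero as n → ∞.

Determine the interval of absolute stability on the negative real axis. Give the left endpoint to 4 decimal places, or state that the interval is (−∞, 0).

Set f=λy, z=hλ:
  y_{n+1} = y_n + z·[2/3·y_n + 1/3·y_{n+1}] ⇒ (1 − 1/3z)y_{n+1} = (1 + 2/3z)y_n
  Hence R(z) = (1 + 2/3z)/(1 − 1/3z).

Solve |R(x)|<1 on ℝ⁻.
x=-0.72: |R|=0.4194
R=−1: 1+2/3x = −1+1/3x ⇒ -1/3x=2 ⇒ x=2/(-1/3)=-6.0000
Confirm numerically:
  x=-3.958: |R|=0.70652 <1
  x=-3.353: |R|=0.58335 <1
  x=-2.636: |R|=0.40312 <1
  x=-6.412: |R|=1.04377 >1
  x=-6.337: |R|=1.03609 >1
Interval (-6.0000, 0).

z∈(-6.0000,0).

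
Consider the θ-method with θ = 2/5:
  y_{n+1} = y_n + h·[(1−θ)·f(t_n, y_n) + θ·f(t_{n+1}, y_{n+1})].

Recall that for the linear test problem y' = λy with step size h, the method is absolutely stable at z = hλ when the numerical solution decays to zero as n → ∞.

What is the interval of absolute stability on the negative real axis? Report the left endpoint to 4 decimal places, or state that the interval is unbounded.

(-10.0000, 0).

With y'=λy (z=hλ):
  y_{n+1} = y_n + z·[3/5·y_n + 2/5·y_{n+1}] ⇒ (1 − 2/5z)y_{n+1} = (1 + 3/5z)y_n
  ⇒ R(z) = (1 + 3/5z)/(1 − 2/5z).

Boundary: |R(x)|=1, x<0.
x=-0.74: |R|=0.4290
R=−1: 1+3/5x = −1+2/5x ⇒ -1/5x=2 ⇒ x=2/(-1/5)=-10.0000
Confirm numerically:
  x=-8.302: |R|=0.92140 <1
  x=-7.059: |R|=0.84617 <1
  x=-5.531: |R|=0.72177 <1
  x=-10.386: |R|=1.01498 >1
  x=-10.199: |R|=1.00784 >1
So |R|<1 on (-10.0000, 0).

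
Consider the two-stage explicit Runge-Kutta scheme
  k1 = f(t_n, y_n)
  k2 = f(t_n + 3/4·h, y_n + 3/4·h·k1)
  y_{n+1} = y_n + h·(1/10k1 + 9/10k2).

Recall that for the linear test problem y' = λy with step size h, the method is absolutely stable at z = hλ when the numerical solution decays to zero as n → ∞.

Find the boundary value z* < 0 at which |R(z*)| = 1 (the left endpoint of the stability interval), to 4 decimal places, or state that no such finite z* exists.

On y'=λy, z=hλ:
  k1=λy_n ⇒ h·k1=z·y_n;  k2=λ(1+3/4z)y_n ⇒ h·k2=z(1+3/4z)y_n
  y_{n+1}/y_n = 1 + 1/10z + 9/10z(1+3/4z) = 1 + z + 27/40z²
  ⇒ R(z) = 1 + z + 27/40z².

Solve |R(x)|<1 on ℝ⁻.
x=-1.25: |R|=0.8047
R=1: x+27/40x²=0 ⇒ x=−40/27=-1.4815; min R=1−1/(4·27/40)=0.6296>−1
Confirm numerically:
  x=-1.332: |R|=0.86560 <1
  x=-1.267: |R|=0.81657 <1
  x=-0.892: |R|=0.64507 <1
  x=-0.835: |R|=0.63563 <1
  x=-2.078: |R|=1.83671 >1
  x=-1.786: |R|=1.36711 >1
Stable set (-1.4815, 0).

z* = -1.4815.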